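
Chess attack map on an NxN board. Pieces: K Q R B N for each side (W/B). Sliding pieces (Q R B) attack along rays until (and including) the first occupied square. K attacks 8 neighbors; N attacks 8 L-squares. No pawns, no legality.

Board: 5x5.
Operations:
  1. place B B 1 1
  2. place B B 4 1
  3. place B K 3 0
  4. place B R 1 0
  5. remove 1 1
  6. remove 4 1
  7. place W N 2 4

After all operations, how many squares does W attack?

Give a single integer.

Op 1: place BB@(1,1)
Op 2: place BB@(4,1)
Op 3: place BK@(3,0)
Op 4: place BR@(1,0)
Op 5: remove (1,1)
Op 6: remove (4,1)
Op 7: place WN@(2,4)
Per-piece attacks for W:
  WN@(2,4): attacks (3,2) (4,3) (1,2) (0,3)
Union (4 distinct): (0,3) (1,2) (3,2) (4,3)

Answer: 4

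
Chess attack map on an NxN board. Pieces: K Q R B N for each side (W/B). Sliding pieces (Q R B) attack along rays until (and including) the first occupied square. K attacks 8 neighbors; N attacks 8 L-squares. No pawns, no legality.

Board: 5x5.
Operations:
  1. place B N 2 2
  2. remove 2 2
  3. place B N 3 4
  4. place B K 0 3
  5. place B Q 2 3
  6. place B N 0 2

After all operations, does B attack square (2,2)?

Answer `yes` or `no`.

Answer: yes

Derivation:
Op 1: place BN@(2,2)
Op 2: remove (2,2)
Op 3: place BN@(3,4)
Op 4: place BK@(0,3)
Op 5: place BQ@(2,3)
Op 6: place BN@(0,2)
Per-piece attacks for B:
  BN@(0,2): attacks (1,4) (2,3) (1,0) (2,1)
  BK@(0,3): attacks (0,4) (0,2) (1,3) (1,4) (1,2)
  BQ@(2,3): attacks (2,4) (2,2) (2,1) (2,0) (3,3) (4,3) (1,3) (0,3) (3,4) (3,2) (4,1) (1,4) (1,2) (0,1) [ray(-1,0) blocked at (0,3); ray(1,1) blocked at (3,4)]
  BN@(3,4): attacks (4,2) (2,2) (1,3)
B attacks (2,2): yes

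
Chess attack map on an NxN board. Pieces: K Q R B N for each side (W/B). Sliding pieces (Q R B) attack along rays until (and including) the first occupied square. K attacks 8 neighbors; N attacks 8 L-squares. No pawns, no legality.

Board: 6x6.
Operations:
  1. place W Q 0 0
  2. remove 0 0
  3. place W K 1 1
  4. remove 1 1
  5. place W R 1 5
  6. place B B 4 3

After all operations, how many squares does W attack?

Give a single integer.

Answer: 10

Derivation:
Op 1: place WQ@(0,0)
Op 2: remove (0,0)
Op 3: place WK@(1,1)
Op 4: remove (1,1)
Op 5: place WR@(1,5)
Op 6: place BB@(4,3)
Per-piece attacks for W:
  WR@(1,5): attacks (1,4) (1,3) (1,2) (1,1) (1,0) (2,5) (3,5) (4,5) (5,5) (0,5)
Union (10 distinct): (0,5) (1,0) (1,1) (1,2) (1,3) (1,4) (2,5) (3,5) (4,5) (5,5)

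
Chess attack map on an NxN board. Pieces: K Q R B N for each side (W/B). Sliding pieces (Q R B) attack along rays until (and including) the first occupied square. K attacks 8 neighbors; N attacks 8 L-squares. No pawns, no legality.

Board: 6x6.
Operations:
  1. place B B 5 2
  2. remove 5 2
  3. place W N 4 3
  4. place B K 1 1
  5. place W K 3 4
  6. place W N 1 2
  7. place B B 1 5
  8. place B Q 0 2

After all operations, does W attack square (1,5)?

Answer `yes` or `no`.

Op 1: place BB@(5,2)
Op 2: remove (5,2)
Op 3: place WN@(4,3)
Op 4: place BK@(1,1)
Op 5: place WK@(3,4)
Op 6: place WN@(1,2)
Op 7: place BB@(1,5)
Op 8: place BQ@(0,2)
Per-piece attacks for W:
  WN@(1,2): attacks (2,4) (3,3) (0,4) (2,0) (3,1) (0,0)
  WK@(3,4): attacks (3,5) (3,3) (4,4) (2,4) (4,5) (4,3) (2,5) (2,3)
  WN@(4,3): attacks (5,5) (3,5) (2,4) (5,1) (3,1) (2,2)
W attacks (1,5): no

Answer: no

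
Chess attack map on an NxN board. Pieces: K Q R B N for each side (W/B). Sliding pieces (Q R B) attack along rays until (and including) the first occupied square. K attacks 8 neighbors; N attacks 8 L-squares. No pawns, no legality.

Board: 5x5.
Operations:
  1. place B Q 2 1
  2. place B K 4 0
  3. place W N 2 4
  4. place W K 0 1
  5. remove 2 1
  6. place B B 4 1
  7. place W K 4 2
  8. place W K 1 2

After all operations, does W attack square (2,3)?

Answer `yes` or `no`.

Op 1: place BQ@(2,1)
Op 2: place BK@(4,0)
Op 3: place WN@(2,4)
Op 4: place WK@(0,1)
Op 5: remove (2,1)
Op 6: place BB@(4,1)
Op 7: place WK@(4,2)
Op 8: place WK@(1,2)
Per-piece attacks for W:
  WK@(0,1): attacks (0,2) (0,0) (1,1) (1,2) (1,0)
  WK@(1,2): attacks (1,3) (1,1) (2,2) (0,2) (2,3) (2,1) (0,3) (0,1)
  WN@(2,4): attacks (3,2) (4,3) (1,2) (0,3)
  WK@(4,2): attacks (4,3) (4,1) (3,2) (3,3) (3,1)
W attacks (2,3): yes

Answer: yes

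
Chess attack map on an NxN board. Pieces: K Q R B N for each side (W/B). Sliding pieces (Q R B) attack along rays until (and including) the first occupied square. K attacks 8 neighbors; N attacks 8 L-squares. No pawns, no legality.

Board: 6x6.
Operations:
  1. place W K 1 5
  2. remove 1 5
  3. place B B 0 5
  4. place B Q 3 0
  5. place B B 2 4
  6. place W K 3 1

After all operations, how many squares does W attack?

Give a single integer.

Op 1: place WK@(1,5)
Op 2: remove (1,5)
Op 3: place BB@(0,5)
Op 4: place BQ@(3,0)
Op 5: place BB@(2,4)
Op 6: place WK@(3,1)
Per-piece attacks for W:
  WK@(3,1): attacks (3,2) (3,0) (4,1) (2,1) (4,2) (4,0) (2,2) (2,0)
Union (8 distinct): (2,0) (2,1) (2,2) (3,0) (3,2) (4,0) (4,1) (4,2)

Answer: 8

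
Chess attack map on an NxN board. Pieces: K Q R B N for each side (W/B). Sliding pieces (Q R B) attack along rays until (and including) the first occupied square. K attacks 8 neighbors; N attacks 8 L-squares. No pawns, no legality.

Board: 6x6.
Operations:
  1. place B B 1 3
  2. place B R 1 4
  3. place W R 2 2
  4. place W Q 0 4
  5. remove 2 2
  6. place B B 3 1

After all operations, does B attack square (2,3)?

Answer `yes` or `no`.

Op 1: place BB@(1,3)
Op 2: place BR@(1,4)
Op 3: place WR@(2,2)
Op 4: place WQ@(0,4)
Op 5: remove (2,2)
Op 6: place BB@(3,1)
Per-piece attacks for B:
  BB@(1,3): attacks (2,4) (3,5) (2,2) (3,1) (0,4) (0,2) [ray(1,-1) blocked at (3,1); ray(-1,1) blocked at (0,4)]
  BR@(1,4): attacks (1,5) (1,3) (2,4) (3,4) (4,4) (5,4) (0,4) [ray(0,-1) blocked at (1,3); ray(-1,0) blocked at (0,4)]
  BB@(3,1): attacks (4,2) (5,3) (4,0) (2,2) (1,3) (2,0) [ray(-1,1) blocked at (1,3)]
B attacks (2,3): no

Answer: no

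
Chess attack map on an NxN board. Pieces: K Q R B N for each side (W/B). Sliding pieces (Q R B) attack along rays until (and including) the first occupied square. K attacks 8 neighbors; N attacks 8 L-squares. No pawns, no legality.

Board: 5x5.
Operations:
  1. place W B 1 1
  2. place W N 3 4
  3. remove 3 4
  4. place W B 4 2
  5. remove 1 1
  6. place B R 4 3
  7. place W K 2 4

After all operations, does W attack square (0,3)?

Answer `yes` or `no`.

Op 1: place WB@(1,1)
Op 2: place WN@(3,4)
Op 3: remove (3,4)
Op 4: place WB@(4,2)
Op 5: remove (1,1)
Op 6: place BR@(4,3)
Op 7: place WK@(2,4)
Per-piece attacks for W:
  WK@(2,4): attacks (2,3) (3,4) (1,4) (3,3) (1,3)
  WB@(4,2): attacks (3,3) (2,4) (3,1) (2,0) [ray(-1,1) blocked at (2,4)]
W attacks (0,3): no

Answer: no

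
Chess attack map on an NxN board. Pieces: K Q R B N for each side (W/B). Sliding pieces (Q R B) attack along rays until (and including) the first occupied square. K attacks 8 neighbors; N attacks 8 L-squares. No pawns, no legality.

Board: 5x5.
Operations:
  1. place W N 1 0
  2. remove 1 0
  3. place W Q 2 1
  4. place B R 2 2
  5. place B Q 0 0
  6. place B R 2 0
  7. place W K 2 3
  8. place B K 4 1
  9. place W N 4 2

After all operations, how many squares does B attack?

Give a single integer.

Answer: 17

Derivation:
Op 1: place WN@(1,0)
Op 2: remove (1,0)
Op 3: place WQ@(2,1)
Op 4: place BR@(2,2)
Op 5: place BQ@(0,0)
Op 6: place BR@(2,0)
Op 7: place WK@(2,3)
Op 8: place BK@(4,1)
Op 9: place WN@(4,2)
Per-piece attacks for B:
  BQ@(0,0): attacks (0,1) (0,2) (0,3) (0,4) (1,0) (2,0) (1,1) (2,2) [ray(1,0) blocked at (2,0); ray(1,1) blocked at (2,2)]
  BR@(2,0): attacks (2,1) (3,0) (4,0) (1,0) (0,0) [ray(0,1) blocked at (2,1); ray(-1,0) blocked at (0,0)]
  BR@(2,2): attacks (2,3) (2,1) (3,2) (4,2) (1,2) (0,2) [ray(0,1) blocked at (2,3); ray(0,-1) blocked at (2,1); ray(1,0) blocked at (4,2)]
  BK@(4,1): attacks (4,2) (4,0) (3,1) (3,2) (3,0)
Union (17 distinct): (0,0) (0,1) (0,2) (0,3) (0,4) (1,0) (1,1) (1,2) (2,0) (2,1) (2,2) (2,3) (3,0) (3,1) (3,2) (4,0) (4,2)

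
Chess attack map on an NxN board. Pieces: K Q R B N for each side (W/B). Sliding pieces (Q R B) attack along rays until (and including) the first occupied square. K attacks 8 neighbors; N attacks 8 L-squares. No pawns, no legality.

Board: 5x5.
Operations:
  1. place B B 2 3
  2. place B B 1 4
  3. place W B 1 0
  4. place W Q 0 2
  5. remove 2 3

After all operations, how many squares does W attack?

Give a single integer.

Op 1: place BB@(2,3)
Op 2: place BB@(1,4)
Op 3: place WB@(1,0)
Op 4: place WQ@(0,2)
Op 5: remove (2,3)
Per-piece attacks for W:
  WQ@(0,2): attacks (0,3) (0,4) (0,1) (0,0) (1,2) (2,2) (3,2) (4,2) (1,3) (2,4) (1,1) (2,0)
  WB@(1,0): attacks (2,1) (3,2) (4,3) (0,1)
Union (14 distinct): (0,0) (0,1) (0,3) (0,4) (1,1) (1,2) (1,3) (2,0) (2,1) (2,2) (2,4) (3,2) (4,2) (4,3)

Answer: 14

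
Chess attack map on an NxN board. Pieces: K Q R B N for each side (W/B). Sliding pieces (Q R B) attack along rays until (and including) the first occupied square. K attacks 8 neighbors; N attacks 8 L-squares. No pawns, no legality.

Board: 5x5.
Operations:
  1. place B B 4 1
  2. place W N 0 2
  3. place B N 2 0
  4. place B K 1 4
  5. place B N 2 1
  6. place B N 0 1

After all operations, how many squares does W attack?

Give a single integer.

Answer: 4

Derivation:
Op 1: place BB@(4,1)
Op 2: place WN@(0,2)
Op 3: place BN@(2,0)
Op 4: place BK@(1,4)
Op 5: place BN@(2,1)
Op 6: place BN@(0,1)
Per-piece attacks for W:
  WN@(0,2): attacks (1,4) (2,3) (1,0) (2,1)
Union (4 distinct): (1,0) (1,4) (2,1) (2,3)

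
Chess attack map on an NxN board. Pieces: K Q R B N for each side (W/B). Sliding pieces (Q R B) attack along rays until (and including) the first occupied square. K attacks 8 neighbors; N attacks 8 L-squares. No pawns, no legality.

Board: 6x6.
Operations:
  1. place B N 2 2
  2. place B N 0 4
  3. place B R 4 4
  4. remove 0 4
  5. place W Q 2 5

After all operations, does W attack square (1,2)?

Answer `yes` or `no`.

Op 1: place BN@(2,2)
Op 2: place BN@(0,4)
Op 3: place BR@(4,4)
Op 4: remove (0,4)
Op 5: place WQ@(2,5)
Per-piece attacks for W:
  WQ@(2,5): attacks (2,4) (2,3) (2,2) (3,5) (4,5) (5,5) (1,5) (0,5) (3,4) (4,3) (5,2) (1,4) (0,3) [ray(0,-1) blocked at (2,2)]
W attacks (1,2): no

Answer: no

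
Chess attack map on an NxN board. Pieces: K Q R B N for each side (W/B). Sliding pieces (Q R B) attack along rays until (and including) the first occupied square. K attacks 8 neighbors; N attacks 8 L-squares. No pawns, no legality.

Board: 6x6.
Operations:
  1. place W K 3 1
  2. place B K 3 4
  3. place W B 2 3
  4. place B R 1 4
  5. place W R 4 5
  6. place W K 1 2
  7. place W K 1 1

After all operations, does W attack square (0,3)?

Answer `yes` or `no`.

Op 1: place WK@(3,1)
Op 2: place BK@(3,4)
Op 3: place WB@(2,3)
Op 4: place BR@(1,4)
Op 5: place WR@(4,5)
Op 6: place WK@(1,2)
Op 7: place WK@(1,1)
Per-piece attacks for W:
  WK@(1,1): attacks (1,2) (1,0) (2,1) (0,1) (2,2) (2,0) (0,2) (0,0)
  WK@(1,2): attacks (1,3) (1,1) (2,2) (0,2) (2,3) (2,1) (0,3) (0,1)
  WB@(2,3): attacks (3,4) (3,2) (4,1) (5,0) (1,4) (1,2) [ray(1,1) blocked at (3,4); ray(-1,1) blocked at (1,4); ray(-1,-1) blocked at (1,2)]
  WK@(3,1): attacks (3,2) (3,0) (4,1) (2,1) (4,2) (4,0) (2,2) (2,0)
  WR@(4,5): attacks (4,4) (4,3) (4,2) (4,1) (4,0) (5,5) (3,5) (2,5) (1,5) (0,5)
W attacks (0,3): yes

Answer: yes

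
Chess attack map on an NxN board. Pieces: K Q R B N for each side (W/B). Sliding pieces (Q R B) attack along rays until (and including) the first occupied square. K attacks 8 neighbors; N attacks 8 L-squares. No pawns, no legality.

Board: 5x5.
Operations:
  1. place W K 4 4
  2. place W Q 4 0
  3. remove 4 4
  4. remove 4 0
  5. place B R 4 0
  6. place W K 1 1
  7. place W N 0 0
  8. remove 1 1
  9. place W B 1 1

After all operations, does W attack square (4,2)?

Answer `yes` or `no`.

Answer: no

Derivation:
Op 1: place WK@(4,4)
Op 2: place WQ@(4,0)
Op 3: remove (4,4)
Op 4: remove (4,0)
Op 5: place BR@(4,0)
Op 6: place WK@(1,1)
Op 7: place WN@(0,0)
Op 8: remove (1,1)
Op 9: place WB@(1,1)
Per-piece attacks for W:
  WN@(0,0): attacks (1,2) (2,1)
  WB@(1,1): attacks (2,2) (3,3) (4,4) (2,0) (0,2) (0,0) [ray(-1,-1) blocked at (0,0)]
W attacks (4,2): no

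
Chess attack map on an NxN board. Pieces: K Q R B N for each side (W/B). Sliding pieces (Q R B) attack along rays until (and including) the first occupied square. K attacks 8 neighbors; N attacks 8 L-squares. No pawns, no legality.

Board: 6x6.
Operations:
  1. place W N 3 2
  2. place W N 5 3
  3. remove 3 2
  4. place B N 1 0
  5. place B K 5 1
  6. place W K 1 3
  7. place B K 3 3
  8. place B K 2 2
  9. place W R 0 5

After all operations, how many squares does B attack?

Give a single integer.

Answer: 19

Derivation:
Op 1: place WN@(3,2)
Op 2: place WN@(5,3)
Op 3: remove (3,2)
Op 4: place BN@(1,0)
Op 5: place BK@(5,1)
Op 6: place WK@(1,3)
Op 7: place BK@(3,3)
Op 8: place BK@(2,2)
Op 9: place WR@(0,5)
Per-piece attacks for B:
  BN@(1,0): attacks (2,2) (3,1) (0,2)
  BK@(2,2): attacks (2,3) (2,1) (3,2) (1,2) (3,3) (3,1) (1,3) (1,1)
  BK@(3,3): attacks (3,4) (3,2) (4,3) (2,3) (4,4) (4,2) (2,4) (2,2)
  BK@(5,1): attacks (5,2) (5,0) (4,1) (4,2) (4,0)
Union (19 distinct): (0,2) (1,1) (1,2) (1,3) (2,1) (2,2) (2,3) (2,4) (3,1) (3,2) (3,3) (3,4) (4,0) (4,1) (4,2) (4,3) (4,4) (5,0) (5,2)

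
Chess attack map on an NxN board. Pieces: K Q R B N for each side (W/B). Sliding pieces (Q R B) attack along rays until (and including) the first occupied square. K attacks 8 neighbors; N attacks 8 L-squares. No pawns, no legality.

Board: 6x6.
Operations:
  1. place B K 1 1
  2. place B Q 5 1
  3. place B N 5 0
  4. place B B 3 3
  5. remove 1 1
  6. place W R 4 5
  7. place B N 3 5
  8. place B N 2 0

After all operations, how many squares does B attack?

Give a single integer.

Answer: 24

Derivation:
Op 1: place BK@(1,1)
Op 2: place BQ@(5,1)
Op 3: place BN@(5,0)
Op 4: place BB@(3,3)
Op 5: remove (1,1)
Op 6: place WR@(4,5)
Op 7: place BN@(3,5)
Op 8: place BN@(2,0)
Per-piece attacks for B:
  BN@(2,0): attacks (3,2) (4,1) (1,2) (0,1)
  BB@(3,3): attacks (4,4) (5,5) (4,2) (5,1) (2,4) (1,5) (2,2) (1,1) (0,0) [ray(1,-1) blocked at (5,1)]
  BN@(3,5): attacks (4,3) (5,4) (2,3) (1,4)
  BN@(5,0): attacks (4,2) (3,1)
  BQ@(5,1): attacks (5,2) (5,3) (5,4) (5,5) (5,0) (4,1) (3,1) (2,1) (1,1) (0,1) (4,2) (3,3) (4,0) [ray(0,-1) blocked at (5,0); ray(-1,1) blocked at (3,3)]
Union (24 distinct): (0,0) (0,1) (1,1) (1,2) (1,4) (1,5) (2,1) (2,2) (2,3) (2,4) (3,1) (3,2) (3,3) (4,0) (4,1) (4,2) (4,3) (4,4) (5,0) (5,1) (5,2) (5,3) (5,4) (5,5)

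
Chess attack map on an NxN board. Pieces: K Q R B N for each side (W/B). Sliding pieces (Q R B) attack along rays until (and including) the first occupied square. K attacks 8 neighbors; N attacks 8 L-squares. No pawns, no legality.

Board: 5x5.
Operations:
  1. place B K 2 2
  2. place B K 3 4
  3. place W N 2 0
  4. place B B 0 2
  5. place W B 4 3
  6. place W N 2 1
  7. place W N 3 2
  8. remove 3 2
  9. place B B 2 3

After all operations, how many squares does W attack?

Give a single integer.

Op 1: place BK@(2,2)
Op 2: place BK@(3,4)
Op 3: place WN@(2,0)
Op 4: place BB@(0,2)
Op 5: place WB@(4,3)
Op 6: place WN@(2,1)
Op 7: place WN@(3,2)
Op 8: remove (3,2)
Op 9: place BB@(2,3)
Per-piece attacks for W:
  WN@(2,0): attacks (3,2) (4,1) (1,2) (0,1)
  WN@(2,1): attacks (3,3) (4,2) (1,3) (0,2) (4,0) (0,0)
  WB@(4,3): attacks (3,4) (3,2) (2,1) [ray(-1,1) blocked at (3,4); ray(-1,-1) blocked at (2,1)]
Union (12 distinct): (0,0) (0,1) (0,2) (1,2) (1,3) (2,1) (3,2) (3,3) (3,4) (4,0) (4,1) (4,2)

Answer: 12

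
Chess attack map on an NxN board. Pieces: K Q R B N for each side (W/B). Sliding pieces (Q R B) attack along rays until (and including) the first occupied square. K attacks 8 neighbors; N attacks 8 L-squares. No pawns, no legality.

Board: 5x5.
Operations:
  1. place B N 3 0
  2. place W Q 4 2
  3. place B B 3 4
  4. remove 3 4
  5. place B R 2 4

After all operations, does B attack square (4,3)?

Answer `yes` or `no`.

Op 1: place BN@(3,0)
Op 2: place WQ@(4,2)
Op 3: place BB@(3,4)
Op 4: remove (3,4)
Op 5: place BR@(2,4)
Per-piece attacks for B:
  BR@(2,4): attacks (2,3) (2,2) (2,1) (2,0) (3,4) (4,4) (1,4) (0,4)
  BN@(3,0): attacks (4,2) (2,2) (1,1)
B attacks (4,3): no

Answer: no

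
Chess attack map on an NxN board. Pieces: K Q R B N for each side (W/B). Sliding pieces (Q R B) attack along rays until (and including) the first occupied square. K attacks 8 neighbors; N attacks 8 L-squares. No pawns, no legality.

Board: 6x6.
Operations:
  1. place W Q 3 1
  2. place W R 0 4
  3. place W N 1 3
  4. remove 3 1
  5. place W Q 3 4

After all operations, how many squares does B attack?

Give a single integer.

Answer: 0

Derivation:
Op 1: place WQ@(3,1)
Op 2: place WR@(0,4)
Op 3: place WN@(1,3)
Op 4: remove (3,1)
Op 5: place WQ@(3,4)
Per-piece attacks for B:
Union (0 distinct): (none)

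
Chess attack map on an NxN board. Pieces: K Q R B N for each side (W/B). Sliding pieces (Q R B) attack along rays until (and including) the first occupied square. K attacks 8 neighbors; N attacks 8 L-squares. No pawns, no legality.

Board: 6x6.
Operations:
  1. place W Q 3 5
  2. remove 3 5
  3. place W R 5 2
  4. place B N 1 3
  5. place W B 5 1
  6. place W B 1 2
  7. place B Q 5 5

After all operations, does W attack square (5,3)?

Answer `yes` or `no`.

Op 1: place WQ@(3,5)
Op 2: remove (3,5)
Op 3: place WR@(5,2)
Op 4: place BN@(1,3)
Op 5: place WB@(5,1)
Op 6: place WB@(1,2)
Op 7: place BQ@(5,5)
Per-piece attacks for W:
  WB@(1,2): attacks (2,3) (3,4) (4,5) (2,1) (3,0) (0,3) (0,1)
  WB@(5,1): attacks (4,2) (3,3) (2,4) (1,5) (4,0)
  WR@(5,2): attacks (5,3) (5,4) (5,5) (5,1) (4,2) (3,2) (2,2) (1,2) [ray(0,1) blocked at (5,5); ray(0,-1) blocked at (5,1); ray(-1,0) blocked at (1,2)]
W attacks (5,3): yes

Answer: yes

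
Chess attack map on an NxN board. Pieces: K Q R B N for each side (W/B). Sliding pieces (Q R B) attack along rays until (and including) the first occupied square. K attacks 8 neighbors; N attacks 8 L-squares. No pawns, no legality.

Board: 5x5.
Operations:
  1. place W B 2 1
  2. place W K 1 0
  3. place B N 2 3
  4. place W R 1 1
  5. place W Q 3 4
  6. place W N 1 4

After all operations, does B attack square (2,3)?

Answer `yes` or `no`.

Op 1: place WB@(2,1)
Op 2: place WK@(1,0)
Op 3: place BN@(2,3)
Op 4: place WR@(1,1)
Op 5: place WQ@(3,4)
Op 6: place WN@(1,4)
Per-piece attacks for B:
  BN@(2,3): attacks (4,4) (0,4) (3,1) (4,2) (1,1) (0,2)
B attacks (2,3): no

Answer: no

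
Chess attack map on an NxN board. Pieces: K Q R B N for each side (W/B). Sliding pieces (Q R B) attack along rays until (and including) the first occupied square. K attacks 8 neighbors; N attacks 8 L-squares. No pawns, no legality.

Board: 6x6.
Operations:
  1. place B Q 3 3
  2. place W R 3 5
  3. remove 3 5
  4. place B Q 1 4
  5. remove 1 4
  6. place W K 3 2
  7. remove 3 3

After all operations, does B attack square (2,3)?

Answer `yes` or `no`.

Answer: no

Derivation:
Op 1: place BQ@(3,3)
Op 2: place WR@(3,5)
Op 3: remove (3,5)
Op 4: place BQ@(1,4)
Op 5: remove (1,4)
Op 6: place WK@(3,2)
Op 7: remove (3,3)
Per-piece attacks for B:
B attacks (2,3): no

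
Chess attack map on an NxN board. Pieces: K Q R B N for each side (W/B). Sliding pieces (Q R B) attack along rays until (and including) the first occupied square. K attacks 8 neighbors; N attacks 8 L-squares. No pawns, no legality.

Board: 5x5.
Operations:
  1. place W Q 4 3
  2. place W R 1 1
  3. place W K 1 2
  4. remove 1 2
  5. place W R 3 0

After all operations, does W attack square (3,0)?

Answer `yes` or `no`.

Op 1: place WQ@(4,3)
Op 2: place WR@(1,1)
Op 3: place WK@(1,2)
Op 4: remove (1,2)
Op 5: place WR@(3,0)
Per-piece attacks for W:
  WR@(1,1): attacks (1,2) (1,3) (1,4) (1,0) (2,1) (3,1) (4,1) (0,1)
  WR@(3,0): attacks (3,1) (3,2) (3,3) (3,4) (4,0) (2,0) (1,0) (0,0)
  WQ@(4,3): attacks (4,4) (4,2) (4,1) (4,0) (3,3) (2,3) (1,3) (0,3) (3,4) (3,2) (2,1) (1,0)
W attacks (3,0): no

Answer: no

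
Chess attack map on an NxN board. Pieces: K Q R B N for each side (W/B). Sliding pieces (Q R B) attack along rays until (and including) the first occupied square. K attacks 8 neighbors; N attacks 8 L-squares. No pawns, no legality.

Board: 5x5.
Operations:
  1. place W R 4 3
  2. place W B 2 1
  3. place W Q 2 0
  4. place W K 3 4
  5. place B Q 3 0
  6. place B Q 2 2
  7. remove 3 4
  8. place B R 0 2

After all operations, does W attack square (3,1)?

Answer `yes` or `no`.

Answer: yes

Derivation:
Op 1: place WR@(4,3)
Op 2: place WB@(2,1)
Op 3: place WQ@(2,0)
Op 4: place WK@(3,4)
Op 5: place BQ@(3,0)
Op 6: place BQ@(2,2)
Op 7: remove (3,4)
Op 8: place BR@(0,2)
Per-piece attacks for W:
  WQ@(2,0): attacks (2,1) (3,0) (1,0) (0,0) (3,1) (4,2) (1,1) (0,2) [ray(0,1) blocked at (2,1); ray(1,0) blocked at (3,0); ray(-1,1) blocked at (0,2)]
  WB@(2,1): attacks (3,2) (4,3) (3,0) (1,2) (0,3) (1,0) [ray(1,1) blocked at (4,3); ray(1,-1) blocked at (3,0)]
  WR@(4,3): attacks (4,4) (4,2) (4,1) (4,0) (3,3) (2,3) (1,3) (0,3)
W attacks (3,1): yes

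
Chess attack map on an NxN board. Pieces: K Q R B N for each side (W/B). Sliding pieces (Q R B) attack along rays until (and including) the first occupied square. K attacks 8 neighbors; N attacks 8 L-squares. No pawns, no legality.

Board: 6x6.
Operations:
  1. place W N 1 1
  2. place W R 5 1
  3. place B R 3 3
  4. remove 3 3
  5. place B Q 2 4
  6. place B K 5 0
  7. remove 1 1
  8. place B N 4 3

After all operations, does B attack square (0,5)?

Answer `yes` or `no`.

Answer: no

Derivation:
Op 1: place WN@(1,1)
Op 2: place WR@(5,1)
Op 3: place BR@(3,3)
Op 4: remove (3,3)
Op 5: place BQ@(2,4)
Op 6: place BK@(5,0)
Op 7: remove (1,1)
Op 8: place BN@(4,3)
Per-piece attacks for B:
  BQ@(2,4): attacks (2,5) (2,3) (2,2) (2,1) (2,0) (3,4) (4,4) (5,4) (1,4) (0,4) (3,5) (3,3) (4,2) (5,1) (1,5) (1,3) (0,2) [ray(1,-1) blocked at (5,1)]
  BN@(4,3): attacks (5,5) (3,5) (2,4) (5,1) (3,1) (2,2)
  BK@(5,0): attacks (5,1) (4,0) (4,1)
B attacks (0,5): no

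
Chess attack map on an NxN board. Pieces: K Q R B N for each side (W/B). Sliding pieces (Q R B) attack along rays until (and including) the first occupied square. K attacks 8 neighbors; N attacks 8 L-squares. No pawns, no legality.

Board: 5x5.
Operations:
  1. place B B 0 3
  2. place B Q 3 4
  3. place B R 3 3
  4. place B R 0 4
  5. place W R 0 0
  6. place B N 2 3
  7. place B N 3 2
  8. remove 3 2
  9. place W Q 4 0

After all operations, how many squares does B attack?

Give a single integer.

Op 1: place BB@(0,3)
Op 2: place BQ@(3,4)
Op 3: place BR@(3,3)
Op 4: place BR@(0,4)
Op 5: place WR@(0,0)
Op 6: place BN@(2,3)
Op 7: place BN@(3,2)
Op 8: remove (3,2)
Op 9: place WQ@(4,0)
Per-piece attacks for B:
  BB@(0,3): attacks (1,4) (1,2) (2,1) (3,0)
  BR@(0,4): attacks (0,3) (1,4) (2,4) (3,4) [ray(0,-1) blocked at (0,3); ray(1,0) blocked at (3,4)]
  BN@(2,3): attacks (4,4) (0,4) (3,1) (4,2) (1,1) (0,2)
  BR@(3,3): attacks (3,4) (3,2) (3,1) (3,0) (4,3) (2,3) [ray(0,1) blocked at (3,4); ray(-1,0) blocked at (2,3)]
  BQ@(3,4): attacks (3,3) (4,4) (2,4) (1,4) (0,4) (4,3) (2,3) [ray(0,-1) blocked at (3,3); ray(-1,0) blocked at (0,4); ray(-1,-1) blocked at (2,3)]
Union (17 distinct): (0,2) (0,3) (0,4) (1,1) (1,2) (1,4) (2,1) (2,3) (2,4) (3,0) (3,1) (3,2) (3,3) (3,4) (4,2) (4,3) (4,4)

Answer: 17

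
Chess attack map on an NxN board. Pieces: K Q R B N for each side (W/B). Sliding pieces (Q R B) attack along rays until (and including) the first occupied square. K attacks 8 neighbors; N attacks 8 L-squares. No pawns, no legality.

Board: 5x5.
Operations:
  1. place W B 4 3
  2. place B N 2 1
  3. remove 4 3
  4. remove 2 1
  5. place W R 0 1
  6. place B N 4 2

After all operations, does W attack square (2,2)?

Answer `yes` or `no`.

Answer: no

Derivation:
Op 1: place WB@(4,3)
Op 2: place BN@(2,1)
Op 3: remove (4,3)
Op 4: remove (2,1)
Op 5: place WR@(0,1)
Op 6: place BN@(4,2)
Per-piece attacks for W:
  WR@(0,1): attacks (0,2) (0,3) (0,4) (0,0) (1,1) (2,1) (3,1) (4,1)
W attacks (2,2): no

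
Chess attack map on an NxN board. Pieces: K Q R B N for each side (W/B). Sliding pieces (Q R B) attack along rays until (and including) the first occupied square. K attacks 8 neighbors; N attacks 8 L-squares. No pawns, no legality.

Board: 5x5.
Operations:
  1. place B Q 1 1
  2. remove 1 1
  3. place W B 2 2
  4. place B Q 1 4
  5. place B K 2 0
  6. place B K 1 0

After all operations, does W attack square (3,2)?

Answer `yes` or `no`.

Op 1: place BQ@(1,1)
Op 2: remove (1,1)
Op 3: place WB@(2,2)
Op 4: place BQ@(1,4)
Op 5: place BK@(2,0)
Op 6: place BK@(1,0)
Per-piece attacks for W:
  WB@(2,2): attacks (3,3) (4,4) (3,1) (4,0) (1,3) (0,4) (1,1) (0,0)
W attacks (3,2): no

Answer: no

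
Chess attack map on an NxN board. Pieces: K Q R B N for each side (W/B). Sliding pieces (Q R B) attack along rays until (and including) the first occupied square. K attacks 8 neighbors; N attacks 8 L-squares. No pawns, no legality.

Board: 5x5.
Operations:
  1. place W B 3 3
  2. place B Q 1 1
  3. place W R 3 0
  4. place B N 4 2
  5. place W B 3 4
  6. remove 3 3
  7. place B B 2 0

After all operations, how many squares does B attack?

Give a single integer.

Op 1: place WB@(3,3)
Op 2: place BQ@(1,1)
Op 3: place WR@(3,0)
Op 4: place BN@(4,2)
Op 5: place WB@(3,4)
Op 6: remove (3,3)
Op 7: place BB@(2,0)
Per-piece attacks for B:
  BQ@(1,1): attacks (1,2) (1,3) (1,4) (1,0) (2,1) (3,1) (4,1) (0,1) (2,2) (3,3) (4,4) (2,0) (0,2) (0,0) [ray(1,-1) blocked at (2,0)]
  BB@(2,0): attacks (3,1) (4,2) (1,1) [ray(1,1) blocked at (4,2); ray(-1,1) blocked at (1,1)]
  BN@(4,2): attacks (3,4) (2,3) (3,0) (2,1)
Union (19 distinct): (0,0) (0,1) (0,2) (1,0) (1,1) (1,2) (1,3) (1,4) (2,0) (2,1) (2,2) (2,3) (3,0) (3,1) (3,3) (3,4) (4,1) (4,2) (4,4)

Answer: 19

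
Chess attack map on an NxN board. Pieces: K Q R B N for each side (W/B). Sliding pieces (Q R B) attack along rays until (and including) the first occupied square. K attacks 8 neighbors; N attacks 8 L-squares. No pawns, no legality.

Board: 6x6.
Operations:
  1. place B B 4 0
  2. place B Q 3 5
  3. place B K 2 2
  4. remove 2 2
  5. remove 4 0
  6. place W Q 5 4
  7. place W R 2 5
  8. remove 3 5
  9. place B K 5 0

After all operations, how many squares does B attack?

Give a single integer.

Op 1: place BB@(4,0)
Op 2: place BQ@(3,5)
Op 3: place BK@(2,2)
Op 4: remove (2,2)
Op 5: remove (4,0)
Op 6: place WQ@(5,4)
Op 7: place WR@(2,5)
Op 8: remove (3,5)
Op 9: place BK@(5,0)
Per-piece attacks for B:
  BK@(5,0): attacks (5,1) (4,0) (4,1)
Union (3 distinct): (4,0) (4,1) (5,1)

Answer: 3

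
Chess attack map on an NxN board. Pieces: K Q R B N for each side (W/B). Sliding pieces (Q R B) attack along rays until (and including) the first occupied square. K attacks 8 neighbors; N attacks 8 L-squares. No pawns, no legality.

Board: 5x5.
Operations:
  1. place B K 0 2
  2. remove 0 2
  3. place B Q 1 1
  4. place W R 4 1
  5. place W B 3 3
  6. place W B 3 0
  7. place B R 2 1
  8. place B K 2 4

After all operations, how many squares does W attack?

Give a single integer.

Op 1: place BK@(0,2)
Op 2: remove (0,2)
Op 3: place BQ@(1,1)
Op 4: place WR@(4,1)
Op 5: place WB@(3,3)
Op 6: place WB@(3,0)
Op 7: place BR@(2,1)
Op 8: place BK@(2,4)
Per-piece attacks for W:
  WB@(3,0): attacks (4,1) (2,1) [ray(1,1) blocked at (4,1); ray(-1,1) blocked at (2,1)]
  WB@(3,3): attacks (4,4) (4,2) (2,4) (2,2) (1,1) [ray(-1,1) blocked at (2,4); ray(-1,-1) blocked at (1,1)]
  WR@(4,1): attacks (4,2) (4,3) (4,4) (4,0) (3,1) (2,1) [ray(-1,0) blocked at (2,1)]
Union (10 distinct): (1,1) (2,1) (2,2) (2,4) (3,1) (4,0) (4,1) (4,2) (4,3) (4,4)

Answer: 10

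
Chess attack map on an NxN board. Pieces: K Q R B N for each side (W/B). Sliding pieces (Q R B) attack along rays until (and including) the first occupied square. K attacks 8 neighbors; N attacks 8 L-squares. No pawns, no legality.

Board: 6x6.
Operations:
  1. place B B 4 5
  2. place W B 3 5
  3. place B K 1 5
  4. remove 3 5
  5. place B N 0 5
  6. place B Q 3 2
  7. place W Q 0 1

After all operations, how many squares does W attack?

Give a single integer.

Answer: 15

Derivation:
Op 1: place BB@(4,5)
Op 2: place WB@(3,5)
Op 3: place BK@(1,5)
Op 4: remove (3,5)
Op 5: place BN@(0,5)
Op 6: place BQ@(3,2)
Op 7: place WQ@(0,1)
Per-piece attacks for W:
  WQ@(0,1): attacks (0,2) (0,3) (0,4) (0,5) (0,0) (1,1) (2,1) (3,1) (4,1) (5,1) (1,2) (2,3) (3,4) (4,5) (1,0) [ray(0,1) blocked at (0,5); ray(1,1) blocked at (4,5)]
Union (15 distinct): (0,0) (0,2) (0,3) (0,4) (0,5) (1,0) (1,1) (1,2) (2,1) (2,3) (3,1) (3,4) (4,1) (4,5) (5,1)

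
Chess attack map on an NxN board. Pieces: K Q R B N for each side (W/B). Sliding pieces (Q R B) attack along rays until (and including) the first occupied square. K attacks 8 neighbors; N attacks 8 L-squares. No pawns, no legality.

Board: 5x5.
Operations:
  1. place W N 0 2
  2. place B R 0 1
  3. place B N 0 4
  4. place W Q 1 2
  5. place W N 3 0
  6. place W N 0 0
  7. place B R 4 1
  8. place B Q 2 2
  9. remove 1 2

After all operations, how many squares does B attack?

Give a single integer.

Op 1: place WN@(0,2)
Op 2: place BR@(0,1)
Op 3: place BN@(0,4)
Op 4: place WQ@(1,2)
Op 5: place WN@(3,0)
Op 6: place WN@(0,0)
Op 7: place BR@(4,1)
Op 8: place BQ@(2,2)
Op 9: remove (1,2)
Per-piece attacks for B:
  BR@(0,1): attacks (0,2) (0,0) (1,1) (2,1) (3,1) (4,1) [ray(0,1) blocked at (0,2); ray(0,-1) blocked at (0,0); ray(1,0) blocked at (4,1)]
  BN@(0,4): attacks (1,2) (2,3)
  BQ@(2,2): attacks (2,3) (2,4) (2,1) (2,0) (3,2) (4,2) (1,2) (0,2) (3,3) (4,4) (3,1) (4,0) (1,3) (0,4) (1,1) (0,0) [ray(-1,0) blocked at (0,2); ray(-1,1) blocked at (0,4); ray(-1,-1) blocked at (0,0)]
  BR@(4,1): attacks (4,2) (4,3) (4,4) (4,0) (3,1) (2,1) (1,1) (0,1) [ray(-1,0) blocked at (0,1)]
Union (19 distinct): (0,0) (0,1) (0,2) (0,4) (1,1) (1,2) (1,3) (2,0) (2,1) (2,3) (2,4) (3,1) (3,2) (3,3) (4,0) (4,1) (4,2) (4,3) (4,4)

Answer: 19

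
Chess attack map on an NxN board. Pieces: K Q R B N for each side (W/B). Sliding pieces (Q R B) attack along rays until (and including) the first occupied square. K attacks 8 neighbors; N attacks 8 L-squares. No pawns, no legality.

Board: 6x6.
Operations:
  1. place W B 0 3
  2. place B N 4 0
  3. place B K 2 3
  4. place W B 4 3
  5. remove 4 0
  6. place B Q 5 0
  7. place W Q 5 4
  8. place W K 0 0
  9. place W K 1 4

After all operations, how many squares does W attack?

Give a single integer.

Answer: 26

Derivation:
Op 1: place WB@(0,3)
Op 2: place BN@(4,0)
Op 3: place BK@(2,3)
Op 4: place WB@(4,3)
Op 5: remove (4,0)
Op 6: place BQ@(5,0)
Op 7: place WQ@(5,4)
Op 8: place WK@(0,0)
Op 9: place WK@(1,4)
Per-piece attacks for W:
  WK@(0,0): attacks (0,1) (1,0) (1,1)
  WB@(0,3): attacks (1,4) (1,2) (2,1) (3,0) [ray(1,1) blocked at (1,4)]
  WK@(1,4): attacks (1,5) (1,3) (2,4) (0,4) (2,5) (2,3) (0,5) (0,3)
  WB@(4,3): attacks (5,4) (5,2) (3,4) (2,5) (3,2) (2,1) (1,0) [ray(1,1) blocked at (5,4)]
  WQ@(5,4): attacks (5,5) (5,3) (5,2) (5,1) (5,0) (4,4) (3,4) (2,4) (1,4) (4,5) (4,3) [ray(0,-1) blocked at (5,0); ray(-1,0) blocked at (1,4); ray(-1,-1) blocked at (4,3)]
Union (26 distinct): (0,1) (0,3) (0,4) (0,5) (1,0) (1,1) (1,2) (1,3) (1,4) (1,5) (2,1) (2,3) (2,4) (2,5) (3,0) (3,2) (3,4) (4,3) (4,4) (4,5) (5,0) (5,1) (5,2) (5,3) (5,4) (5,5)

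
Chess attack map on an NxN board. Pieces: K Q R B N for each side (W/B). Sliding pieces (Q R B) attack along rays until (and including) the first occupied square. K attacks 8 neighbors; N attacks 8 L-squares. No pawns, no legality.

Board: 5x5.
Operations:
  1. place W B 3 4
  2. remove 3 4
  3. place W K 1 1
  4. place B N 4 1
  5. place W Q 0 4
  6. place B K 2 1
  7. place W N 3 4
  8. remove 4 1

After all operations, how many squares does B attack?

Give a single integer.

Op 1: place WB@(3,4)
Op 2: remove (3,4)
Op 3: place WK@(1,1)
Op 4: place BN@(4,1)
Op 5: place WQ@(0,4)
Op 6: place BK@(2,1)
Op 7: place WN@(3,4)
Op 8: remove (4,1)
Per-piece attacks for B:
  BK@(2,1): attacks (2,2) (2,0) (3,1) (1,1) (3,2) (3,0) (1,2) (1,0)
Union (8 distinct): (1,0) (1,1) (1,2) (2,0) (2,2) (3,0) (3,1) (3,2)

Answer: 8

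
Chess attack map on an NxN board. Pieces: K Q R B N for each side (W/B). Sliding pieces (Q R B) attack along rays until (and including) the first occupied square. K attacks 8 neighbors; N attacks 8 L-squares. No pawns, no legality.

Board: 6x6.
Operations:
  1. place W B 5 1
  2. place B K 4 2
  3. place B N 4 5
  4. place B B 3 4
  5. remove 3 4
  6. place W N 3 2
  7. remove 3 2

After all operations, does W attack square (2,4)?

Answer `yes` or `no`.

Answer: no

Derivation:
Op 1: place WB@(5,1)
Op 2: place BK@(4,2)
Op 3: place BN@(4,5)
Op 4: place BB@(3,4)
Op 5: remove (3,4)
Op 6: place WN@(3,2)
Op 7: remove (3,2)
Per-piece attacks for W:
  WB@(5,1): attacks (4,2) (4,0) [ray(-1,1) blocked at (4,2)]
W attacks (2,4): no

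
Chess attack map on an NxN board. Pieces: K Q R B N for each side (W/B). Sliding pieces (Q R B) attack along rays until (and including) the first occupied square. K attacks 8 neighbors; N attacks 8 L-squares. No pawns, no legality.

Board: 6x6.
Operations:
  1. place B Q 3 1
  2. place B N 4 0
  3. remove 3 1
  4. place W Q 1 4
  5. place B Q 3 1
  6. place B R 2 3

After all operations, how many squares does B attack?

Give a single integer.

Answer: 22

Derivation:
Op 1: place BQ@(3,1)
Op 2: place BN@(4,0)
Op 3: remove (3,1)
Op 4: place WQ@(1,4)
Op 5: place BQ@(3,1)
Op 6: place BR@(2,3)
Per-piece attacks for B:
  BR@(2,3): attacks (2,4) (2,5) (2,2) (2,1) (2,0) (3,3) (4,3) (5,3) (1,3) (0,3)
  BQ@(3,1): attacks (3,2) (3,3) (3,4) (3,5) (3,0) (4,1) (5,1) (2,1) (1,1) (0,1) (4,2) (5,3) (4,0) (2,2) (1,3) (0,4) (2,0) [ray(1,-1) blocked at (4,0)]
  BN@(4,0): attacks (5,2) (3,2) (2,1)
Union (22 distinct): (0,1) (0,3) (0,4) (1,1) (1,3) (2,0) (2,1) (2,2) (2,4) (2,5) (3,0) (3,2) (3,3) (3,4) (3,5) (4,0) (4,1) (4,2) (4,3) (5,1) (5,2) (5,3)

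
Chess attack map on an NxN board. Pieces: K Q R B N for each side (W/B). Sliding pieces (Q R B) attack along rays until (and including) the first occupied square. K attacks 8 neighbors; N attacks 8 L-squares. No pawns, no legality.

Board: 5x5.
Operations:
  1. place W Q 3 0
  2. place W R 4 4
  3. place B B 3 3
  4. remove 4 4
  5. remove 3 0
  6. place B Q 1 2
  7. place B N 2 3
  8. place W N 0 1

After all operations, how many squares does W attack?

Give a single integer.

Op 1: place WQ@(3,0)
Op 2: place WR@(4,4)
Op 3: place BB@(3,3)
Op 4: remove (4,4)
Op 5: remove (3,0)
Op 6: place BQ@(1,2)
Op 7: place BN@(2,3)
Op 8: place WN@(0,1)
Per-piece attacks for W:
  WN@(0,1): attacks (1,3) (2,2) (2,0)
Union (3 distinct): (1,3) (2,0) (2,2)

Answer: 3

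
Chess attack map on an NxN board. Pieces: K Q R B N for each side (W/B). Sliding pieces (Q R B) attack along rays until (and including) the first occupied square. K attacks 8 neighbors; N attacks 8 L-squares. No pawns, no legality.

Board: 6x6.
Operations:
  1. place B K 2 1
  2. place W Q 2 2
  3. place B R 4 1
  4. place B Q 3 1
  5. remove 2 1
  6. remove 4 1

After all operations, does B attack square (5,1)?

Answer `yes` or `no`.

Answer: yes

Derivation:
Op 1: place BK@(2,1)
Op 2: place WQ@(2,2)
Op 3: place BR@(4,1)
Op 4: place BQ@(3,1)
Op 5: remove (2,1)
Op 6: remove (4,1)
Per-piece attacks for B:
  BQ@(3,1): attacks (3,2) (3,3) (3,4) (3,5) (3,0) (4,1) (5,1) (2,1) (1,1) (0,1) (4,2) (5,3) (4,0) (2,2) (2,0) [ray(-1,1) blocked at (2,2)]
B attacks (5,1): yes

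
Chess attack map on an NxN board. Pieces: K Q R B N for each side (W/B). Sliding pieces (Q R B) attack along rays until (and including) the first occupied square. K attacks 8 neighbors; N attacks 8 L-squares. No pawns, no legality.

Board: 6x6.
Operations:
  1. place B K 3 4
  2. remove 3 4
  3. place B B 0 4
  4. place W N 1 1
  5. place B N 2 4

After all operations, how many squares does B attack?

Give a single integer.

Answer: 11

Derivation:
Op 1: place BK@(3,4)
Op 2: remove (3,4)
Op 3: place BB@(0,4)
Op 4: place WN@(1,1)
Op 5: place BN@(2,4)
Per-piece attacks for B:
  BB@(0,4): attacks (1,5) (1,3) (2,2) (3,1) (4,0)
  BN@(2,4): attacks (4,5) (0,5) (3,2) (4,3) (1,2) (0,3)
Union (11 distinct): (0,3) (0,5) (1,2) (1,3) (1,5) (2,2) (3,1) (3,2) (4,0) (4,3) (4,5)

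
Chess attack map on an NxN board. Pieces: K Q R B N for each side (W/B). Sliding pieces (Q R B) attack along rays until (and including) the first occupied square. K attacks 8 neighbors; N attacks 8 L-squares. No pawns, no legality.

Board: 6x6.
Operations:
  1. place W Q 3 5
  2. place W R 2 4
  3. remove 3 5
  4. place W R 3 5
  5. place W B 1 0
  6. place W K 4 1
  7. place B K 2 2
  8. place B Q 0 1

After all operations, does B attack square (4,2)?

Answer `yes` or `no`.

Answer: no

Derivation:
Op 1: place WQ@(3,5)
Op 2: place WR@(2,4)
Op 3: remove (3,5)
Op 4: place WR@(3,5)
Op 5: place WB@(1,0)
Op 6: place WK@(4,1)
Op 7: place BK@(2,2)
Op 8: place BQ@(0,1)
Per-piece attacks for B:
  BQ@(0,1): attacks (0,2) (0,3) (0,4) (0,5) (0,0) (1,1) (2,1) (3,1) (4,1) (1,2) (2,3) (3,4) (4,5) (1,0) [ray(1,0) blocked at (4,1); ray(1,-1) blocked at (1,0)]
  BK@(2,2): attacks (2,3) (2,1) (3,2) (1,2) (3,3) (3,1) (1,3) (1,1)
B attacks (4,2): no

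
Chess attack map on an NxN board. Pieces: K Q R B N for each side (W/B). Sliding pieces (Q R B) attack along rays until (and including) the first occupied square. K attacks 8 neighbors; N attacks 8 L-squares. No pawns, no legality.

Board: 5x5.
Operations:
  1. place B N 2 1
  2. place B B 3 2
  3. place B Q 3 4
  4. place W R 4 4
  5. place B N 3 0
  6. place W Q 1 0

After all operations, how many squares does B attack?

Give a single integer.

Answer: 19

Derivation:
Op 1: place BN@(2,1)
Op 2: place BB@(3,2)
Op 3: place BQ@(3,4)
Op 4: place WR@(4,4)
Op 5: place BN@(3,0)
Op 6: place WQ@(1,0)
Per-piece attacks for B:
  BN@(2,1): attacks (3,3) (4,2) (1,3) (0,2) (4,0) (0,0)
  BN@(3,0): attacks (4,2) (2,2) (1,1)
  BB@(3,2): attacks (4,3) (4,1) (2,3) (1,4) (2,1) [ray(-1,-1) blocked at (2,1)]
  BQ@(3,4): attacks (3,3) (3,2) (4,4) (2,4) (1,4) (0,4) (4,3) (2,3) (1,2) (0,1) [ray(0,-1) blocked at (3,2); ray(1,0) blocked at (4,4)]
Union (19 distinct): (0,0) (0,1) (0,2) (0,4) (1,1) (1,2) (1,3) (1,4) (2,1) (2,2) (2,3) (2,4) (3,2) (3,3) (4,0) (4,1) (4,2) (4,3) (4,4)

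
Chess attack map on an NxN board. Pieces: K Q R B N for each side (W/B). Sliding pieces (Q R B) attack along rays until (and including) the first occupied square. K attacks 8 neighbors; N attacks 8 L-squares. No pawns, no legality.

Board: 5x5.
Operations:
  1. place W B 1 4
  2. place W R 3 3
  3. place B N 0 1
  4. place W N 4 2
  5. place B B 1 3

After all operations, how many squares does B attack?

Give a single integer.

Op 1: place WB@(1,4)
Op 2: place WR@(3,3)
Op 3: place BN@(0,1)
Op 4: place WN@(4,2)
Op 5: place BB@(1,3)
Per-piece attacks for B:
  BN@(0,1): attacks (1,3) (2,2) (2,0)
  BB@(1,3): attacks (2,4) (2,2) (3,1) (4,0) (0,4) (0,2)
Union (8 distinct): (0,2) (0,4) (1,3) (2,0) (2,2) (2,4) (3,1) (4,0)

Answer: 8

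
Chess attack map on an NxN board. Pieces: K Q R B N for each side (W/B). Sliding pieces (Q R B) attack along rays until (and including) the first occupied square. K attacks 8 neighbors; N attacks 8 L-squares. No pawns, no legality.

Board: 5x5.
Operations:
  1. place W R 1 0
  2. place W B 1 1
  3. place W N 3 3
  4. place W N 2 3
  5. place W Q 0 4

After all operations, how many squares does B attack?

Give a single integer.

Answer: 0

Derivation:
Op 1: place WR@(1,0)
Op 2: place WB@(1,1)
Op 3: place WN@(3,3)
Op 4: place WN@(2,3)
Op 5: place WQ@(0,4)
Per-piece attacks for B:
Union (0 distinct): (none)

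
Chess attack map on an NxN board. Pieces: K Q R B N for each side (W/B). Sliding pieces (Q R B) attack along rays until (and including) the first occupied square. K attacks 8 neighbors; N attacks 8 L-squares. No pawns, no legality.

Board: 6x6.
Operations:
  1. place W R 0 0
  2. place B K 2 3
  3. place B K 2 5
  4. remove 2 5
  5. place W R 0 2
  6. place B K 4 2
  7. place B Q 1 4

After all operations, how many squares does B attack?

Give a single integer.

Answer: 24

Derivation:
Op 1: place WR@(0,0)
Op 2: place BK@(2,3)
Op 3: place BK@(2,5)
Op 4: remove (2,5)
Op 5: place WR@(0,2)
Op 6: place BK@(4,2)
Op 7: place BQ@(1,4)
Per-piece attacks for B:
  BQ@(1,4): attacks (1,5) (1,3) (1,2) (1,1) (1,0) (2,4) (3,4) (4,4) (5,4) (0,4) (2,5) (2,3) (0,5) (0,3) [ray(1,-1) blocked at (2,3)]
  BK@(2,3): attacks (2,4) (2,2) (3,3) (1,3) (3,4) (3,2) (1,4) (1,2)
  BK@(4,2): attacks (4,3) (4,1) (5,2) (3,2) (5,3) (5,1) (3,3) (3,1)
Union (24 distinct): (0,3) (0,4) (0,5) (1,0) (1,1) (1,2) (1,3) (1,4) (1,5) (2,2) (2,3) (2,4) (2,5) (3,1) (3,2) (3,3) (3,4) (4,1) (4,3) (4,4) (5,1) (5,2) (5,3) (5,4)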